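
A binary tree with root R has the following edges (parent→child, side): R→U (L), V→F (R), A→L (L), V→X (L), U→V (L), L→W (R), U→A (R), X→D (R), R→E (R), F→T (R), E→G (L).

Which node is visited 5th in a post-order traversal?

V

Post-order visits the left subtree, then the right subtree, then the node.
At R: go left to U.
  At U: go left to V.
    At V: go left to X.
      At X: no left child.
      At X: go right to D.
        D is a leaf — visit D.
      Visit X.
    At V: go right to F.
      At F: no left child.
      At F: go right to T.
        T is a leaf — visit T.
      Visit F.
    Visit V.
  At U: go right to A.
    At A: go left to L.
      At L: no left child.
      At L: go right to W.
        W is a leaf — visit W.
      Visit L.
    At A: no right child.
    Visit A.
  Visit U.
At R: go right to E.
  At E: go left to G.
    G is a leaf — visit G.
  At E: no right child.
  Visit E.
Visit R.
Full post-order sequence: D, X, T, F, V, W, L, A, U, G, E, R.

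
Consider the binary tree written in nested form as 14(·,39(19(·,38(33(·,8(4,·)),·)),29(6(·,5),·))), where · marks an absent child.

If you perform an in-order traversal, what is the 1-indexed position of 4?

4

In-order visits the left subtree, then the node, then the right subtree.
At 14: no left child.
Visit 14.
At 14: go right to 39.
  At 39: go left to 19.
    At 19: no left child.
    Visit 19.
    At 19: go right to 38.
      At 38: go left to 33.
        At 33: no left child.
        Visit 33.
        At 33: go right to 8.
          At 8: go left to 4.
            4 is a leaf — visit 4.
          Visit 8.
          At 8: no right child.
      Visit 38.
      At 38: no right child.
  Visit 39.
  At 39: go right to 29.
    At 29: go left to 6.
      At 6: no left child.
      Visit 6.
      At 6: go right to 5.
        5 is a leaf — visit 5.
    Visit 29.
    At 29: no right child.
Full in-order sequence: 14, 19, 33, 4, 8, 38, 39, 6, 5, 29.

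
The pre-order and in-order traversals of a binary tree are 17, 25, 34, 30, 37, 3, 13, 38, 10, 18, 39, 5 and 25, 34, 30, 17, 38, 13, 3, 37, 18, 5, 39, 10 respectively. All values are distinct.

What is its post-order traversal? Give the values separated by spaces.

The first element of pre-order is the root; it splits in-order into left and right subtrees.
Root 17: left subtree has 3 nodes {25, 34, 30}, right has 8 {38, 13, 3, 37, 18, 5, 39, 10}.
  Root 25: left subtree has 0 nodes { }, right has 2 {34, 30}.
    Root 34: left subtree has 0 nodes { }, right has 1 {30}.
  Root 37: left subtree has 3 nodes {38, 13, 3}, right has 4 {18, 5, 39, 10}.
    Root 3: left subtree has 2 nodes {38, 13}, right has 0 { }.
      Root 13: left subtree has 1 node {38}, right has 0 { }.
    Root 10: left subtree has 3 nodes {18, 5, 39}, right has 0 { }.
      Root 18: left subtree has 0 nodes { }, right has 2 {5, 39}.
        Root 39: left subtree has 1 node {5}, right has 0 { }.

30 34 25 38 13 3 5 39 18 10 37 17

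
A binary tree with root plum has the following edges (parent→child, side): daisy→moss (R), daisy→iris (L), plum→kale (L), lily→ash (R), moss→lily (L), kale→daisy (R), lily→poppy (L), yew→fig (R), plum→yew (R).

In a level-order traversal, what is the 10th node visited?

ash

Level-order visits nodes level by level from the root, left to right within each level.
Level 0: plum
Level 1: kale, yew
Level 2: daisy, fig
Level 3: iris, moss
Level 4: lily
Level 5: poppy, ash
Full level-order sequence: plum, kale, yew, daisy, fig, iris, moss, lily, poppy, ash.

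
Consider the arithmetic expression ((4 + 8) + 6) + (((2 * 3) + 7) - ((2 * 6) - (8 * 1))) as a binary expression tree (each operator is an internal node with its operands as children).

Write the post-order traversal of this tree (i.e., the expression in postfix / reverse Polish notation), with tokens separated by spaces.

4 8 + 6 + 2 3 * 7 + 2 6 * 8 1 * - - +

Post-order on an expression tree gives postfix notation: for each operator, emit left operand, right operand, then the operator.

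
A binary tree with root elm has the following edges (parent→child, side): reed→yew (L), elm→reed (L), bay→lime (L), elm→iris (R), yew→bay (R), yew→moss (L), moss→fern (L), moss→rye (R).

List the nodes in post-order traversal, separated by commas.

fern, rye, moss, lime, bay, yew, reed, iris, elm

Post-order visits the left subtree, then the right subtree, then the node.
At elm: go left to reed.
  At reed: go left to yew.
    At yew: go left to moss.
      At moss: go left to fern.
        fern is a leaf — visit fern.
      At moss: go right to rye.
        rye is a leaf — visit rye.
      Visit moss.
    At yew: go right to bay.
      At bay: go left to lime.
        lime is a leaf — visit lime.
      At bay: no right child.
      Visit bay.
    Visit yew.
  At reed: no right child.
  Visit reed.
At elm: go right to iris.
  iris is a leaf — visit iris.
Visit elm.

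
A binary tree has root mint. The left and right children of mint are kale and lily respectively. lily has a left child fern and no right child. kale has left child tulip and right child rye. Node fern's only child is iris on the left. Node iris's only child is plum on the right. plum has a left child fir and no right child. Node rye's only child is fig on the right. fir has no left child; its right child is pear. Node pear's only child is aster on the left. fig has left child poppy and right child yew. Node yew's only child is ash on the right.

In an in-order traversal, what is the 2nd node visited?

kale

In-order visits the left subtree, then the node, then the right subtree.
At mint: go left to kale.
  At kale: go left to tulip.
    tulip is a leaf — visit tulip.
  Visit kale.
  At kale: go right to rye.
    At rye: no left child.
    Visit rye.
    At rye: go right to fig.
      At fig: go left to poppy.
        poppy is a leaf — visit poppy.
      Visit fig.
      At fig: go right to yew.
        At yew: no left child.
        Visit yew.
        At yew: go right to ash.
          ash is a leaf — visit ash.
Visit mint.
At mint: go right to lily.
  At lily: go left to fern.
    At fern: go left to iris.
      At iris: no left child.
      Visit iris.
      At iris: go right to plum.
        At plum: go left to fir.
          At fir: no left child.
          Visit fir.
          At fir: go right to pear.
            At pear: go left to aster.
              aster is a leaf — visit aster.
            Visit pear.
            At pear: no right child.
        Visit plum.
        At plum: no right child.
    Visit fern.
    At fern: no right child.
  Visit lily.
  At lily: no right child.
Full in-order sequence: tulip, kale, rye, poppy, fig, yew, ash, mint, iris, fir, aster, pear, plum, fern, lily.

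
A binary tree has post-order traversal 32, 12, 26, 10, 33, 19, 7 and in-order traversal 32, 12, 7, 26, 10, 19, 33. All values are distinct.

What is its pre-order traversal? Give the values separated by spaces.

The last element of post-order is the root; it splits in-order into left and right subtrees.
Root 7: left subtree has 2 nodes {32, 12}, right has 4 {26, 10, 19, 33}.
  Root 12: left subtree has 1 node {32}, right has 0 { }.
  Root 19: left subtree has 2 nodes {26, 10}, right has 1 {33}.
    Root 10: left subtree has 1 node {26}, right has 0 { }.

7 12 32 19 10 26 33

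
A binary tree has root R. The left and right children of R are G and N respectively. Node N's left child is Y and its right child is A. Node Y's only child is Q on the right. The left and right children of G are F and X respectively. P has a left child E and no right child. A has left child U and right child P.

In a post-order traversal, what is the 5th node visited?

Post-order visits the left subtree, then the right subtree, then the node.
At R: go left to G.
  At G: go left to F.
    F is a leaf — visit F.
  At G: go right to X.
    X is a leaf — visit X.
  Visit G.
At R: go right to N.
  At N: go left to Y.
    At Y: no left child.
    At Y: go right to Q.
      Q is a leaf — visit Q.
    Visit Y.
  At N: go right to A.
    At A: go left to U.
      U is a leaf — visit U.
    At A: go right to P.
      At P: go left to E.
        E is a leaf — visit E.
      At P: no right child.
      Visit P.
    Visit A.
  Visit N.
Visit R.
Full post-order sequence: F, X, G, Q, Y, U, E, P, A, N, R.

Y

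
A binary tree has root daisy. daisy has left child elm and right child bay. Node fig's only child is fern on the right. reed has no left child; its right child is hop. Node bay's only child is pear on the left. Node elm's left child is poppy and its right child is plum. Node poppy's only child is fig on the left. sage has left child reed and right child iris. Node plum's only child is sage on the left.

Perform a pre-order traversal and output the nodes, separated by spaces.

daisy elm poppy fig fern plum sage reed hop iris bay pear

Pre-order visits the node, then its left subtree, then its right subtree.
Visit daisy.
At daisy: go left to elm.
  Visit elm.
  At elm: go left to poppy.
    Visit poppy.
    At poppy: go left to fig.
      Visit fig.
      At fig: no left child.
      At fig: go right to fern.
        fern is a leaf — visit fern.
    At poppy: no right child.
  At elm: go right to plum.
    Visit plum.
    At plum: go left to sage.
      Visit sage.
      At sage: go left to reed.
        Visit reed.
        At reed: no left child.
        At reed: go right to hop.
          hop is a leaf — visit hop.
      At sage: go right to iris.
        iris is a leaf — visit iris.
    At plum: no right child.
At daisy: go right to bay.
  Visit bay.
  At bay: go left to pear.
    pear is a leaf — visit pear.
  At bay: no right child.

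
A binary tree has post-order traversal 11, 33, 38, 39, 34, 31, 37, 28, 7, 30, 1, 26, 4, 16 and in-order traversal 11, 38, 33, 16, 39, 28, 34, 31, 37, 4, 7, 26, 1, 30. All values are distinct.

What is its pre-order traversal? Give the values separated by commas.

The last element of post-order is the root; it splits in-order into left and right subtrees.
Root 16: left subtree has 3 nodes {11, 38, 33}, right has 10 {39, 28, 34, 31, 37, 4, 7, 26, 1, 30}.
  Root 38: left subtree has 1 node {11}, right has 1 {33}.
  Root 4: left subtree has 5 nodes {39, 28, 34, 31, 37}, right has 4 {7, 26, 1, 30}.
    Root 28: left subtree has 1 node {39}, right has 3 {34, 31, 37}.
      Root 37: left subtree has 2 nodes {34, 31}, right has 0 { }.
        Root 31: left subtree has 1 node {34}, right has 0 { }.
    Root 26: left subtree has 1 node {7}, right has 2 {1, 30}.
      Root 1: left subtree has 0 nodes { }, right has 1 {30}.

16, 38, 11, 33, 4, 28, 39, 37, 31, 34, 26, 7, 1, 30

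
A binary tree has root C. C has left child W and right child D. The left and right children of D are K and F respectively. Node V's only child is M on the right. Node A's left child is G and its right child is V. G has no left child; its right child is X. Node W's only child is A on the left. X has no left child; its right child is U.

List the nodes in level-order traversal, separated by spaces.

Level-order visits nodes level by level from the root, left to right within each level.
Level 0: C
Level 1: W, D
Level 2: A, K, F
Level 3: G, V
Level 4: X, M
Level 5: U

C W D A K F G V X M U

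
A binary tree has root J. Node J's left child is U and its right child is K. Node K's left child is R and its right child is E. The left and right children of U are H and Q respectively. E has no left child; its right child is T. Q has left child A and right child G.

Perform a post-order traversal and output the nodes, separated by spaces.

H A G Q U R T E K J

Post-order visits the left subtree, then the right subtree, then the node.
At J: go left to U.
  At U: go left to H.
    H is a leaf — visit H.
  At U: go right to Q.
    At Q: go left to A.
      A is a leaf — visit A.
    At Q: go right to G.
      G is a leaf — visit G.
    Visit Q.
  Visit U.
At J: go right to K.
  At K: go left to R.
    R is a leaf — visit R.
  At K: go right to E.
    At E: no left child.
    At E: go right to T.
      T is a leaf — visit T.
    Visit E.
  Visit K.
Visit J.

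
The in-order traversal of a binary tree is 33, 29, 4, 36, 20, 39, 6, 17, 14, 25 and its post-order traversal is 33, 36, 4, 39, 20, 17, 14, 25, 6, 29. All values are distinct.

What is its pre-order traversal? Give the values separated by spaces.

The last element of post-order is the root; it splits in-order into left and right subtrees.
Root 29: left subtree has 1 node {33}, right has 8 {4, 36, 20, 39, 6, 17, 14, 25}.
  Root 6: left subtree has 4 nodes {4, 36, 20, 39}, right has 3 {17, 14, 25}.
    Root 20: left subtree has 2 nodes {4, 36}, right has 1 {39}.
      Root 4: left subtree has 0 nodes { }, right has 1 {36}.
    Root 25: left subtree has 2 nodes {17, 14}, right has 0 { }.
      Root 14: left subtree has 1 node {17}, right has 0 { }.

29 33 6 20 4 36 39 25 14 17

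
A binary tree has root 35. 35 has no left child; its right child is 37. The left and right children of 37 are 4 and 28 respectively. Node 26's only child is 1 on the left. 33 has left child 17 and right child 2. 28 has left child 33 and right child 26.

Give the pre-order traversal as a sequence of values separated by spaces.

35 37 4 28 33 17 2 26 1

Pre-order visits the node, then its left subtree, then its right subtree.
Visit 35.
At 35: no left child.
At 35: go right to 37.
  Visit 37.
  At 37: go left to 4.
    4 is a leaf — visit 4.
  At 37: go right to 28.
    Visit 28.
    At 28: go left to 33.
      Visit 33.
      At 33: go left to 17.
        17 is a leaf — visit 17.
      At 33: go right to 2.
        2 is a leaf — visit 2.
    At 28: go right to 26.
      Visit 26.
      At 26: go left to 1.
        1 is a leaf — visit 1.
      At 26: no right child.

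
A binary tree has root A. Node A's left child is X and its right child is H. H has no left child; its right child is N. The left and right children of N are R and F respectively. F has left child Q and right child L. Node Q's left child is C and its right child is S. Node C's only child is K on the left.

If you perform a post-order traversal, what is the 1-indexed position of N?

Post-order visits the left subtree, then the right subtree, then the node.
At A: go left to X.
  X is a leaf — visit X.
At A: go right to H.
  At H: no left child.
  At H: go right to N.
    At N: go left to R.
      R is a leaf — visit R.
    At N: go right to F.
      At F: go left to Q.
        At Q: go left to C.
          At C: go left to K.
            K is a leaf — visit K.
          At C: no right child.
          Visit C.
        At Q: go right to S.
          S is a leaf — visit S.
        Visit Q.
      At F: go right to L.
        L is a leaf — visit L.
      Visit F.
    Visit N.
  Visit H.
Visit A.
Full post-order sequence: X, R, K, C, S, Q, L, F, N, H, A.

9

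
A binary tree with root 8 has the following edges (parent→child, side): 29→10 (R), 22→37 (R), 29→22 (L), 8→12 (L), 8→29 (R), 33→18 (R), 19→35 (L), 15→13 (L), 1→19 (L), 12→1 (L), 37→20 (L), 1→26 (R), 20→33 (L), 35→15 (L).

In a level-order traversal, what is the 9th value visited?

Level-order visits nodes level by level from the root, left to right within each level.
Level 0: 8
Level 1: 12, 29
Level 2: 1, 22, 10
Level 3: 19, 26, 37
Level 4: 35, 20
Level 5: 15, 33
Level 6: 13, 18
Full level-order sequence: 8, 12, 29, 1, 22, 10, 19, 26, 37, 35, 20, 15, 33, 13, 18.

37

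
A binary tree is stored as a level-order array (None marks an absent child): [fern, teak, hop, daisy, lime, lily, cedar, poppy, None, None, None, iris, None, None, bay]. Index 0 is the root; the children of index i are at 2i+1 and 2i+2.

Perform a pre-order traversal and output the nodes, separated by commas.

Pre-order visits the node, then its left subtree, then its right subtree.
Visit fern.
At fern: go left to teak.
  Visit teak.
  At teak: go left to daisy.
    Visit daisy.
    At daisy: go left to poppy.
      poppy is a leaf — visit poppy.
    At daisy: no right child.
  At teak: go right to lime.
    lime is a leaf — visit lime.
At fern: go right to hop.
  Visit hop.
  At hop: go left to lily.
    Visit lily.
    At lily: go left to iris.
      iris is a leaf — visit iris.
    At lily: no right child.
  At hop: go right to cedar.
    Visit cedar.
    At cedar: no left child.
    At cedar: go right to bay.
      bay is a leaf — visit bay.

fern, teak, daisy, poppy, lime, hop, lily, iris, cedar, bay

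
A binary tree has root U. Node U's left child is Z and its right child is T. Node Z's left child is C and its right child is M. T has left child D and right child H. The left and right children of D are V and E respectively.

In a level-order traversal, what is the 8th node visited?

V

Level-order visits nodes level by level from the root, left to right within each level.
Level 0: U
Level 1: Z, T
Level 2: C, M, D, H
Level 3: V, E
Full level-order sequence: U, Z, T, C, M, D, H, V, E.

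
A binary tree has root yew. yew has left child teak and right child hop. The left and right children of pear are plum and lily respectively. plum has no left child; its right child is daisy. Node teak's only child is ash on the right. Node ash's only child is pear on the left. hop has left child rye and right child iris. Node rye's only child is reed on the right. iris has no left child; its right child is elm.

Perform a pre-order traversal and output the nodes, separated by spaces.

yew teak ash pear plum daisy lily hop rye reed iris elm

Pre-order visits the node, then its left subtree, then its right subtree.
Visit yew.
At yew: go left to teak.
  Visit teak.
  At teak: no left child.
  At teak: go right to ash.
    Visit ash.
    At ash: go left to pear.
      Visit pear.
      At pear: go left to plum.
        Visit plum.
        At plum: no left child.
        At plum: go right to daisy.
          daisy is a leaf — visit daisy.
      At pear: go right to lily.
        lily is a leaf — visit lily.
    At ash: no right child.
At yew: go right to hop.
  Visit hop.
  At hop: go left to rye.
    Visit rye.
    At rye: no left child.
    At rye: go right to reed.
      reed is a leaf — visit reed.
  At hop: go right to iris.
    Visit iris.
    At iris: no left child.
    At iris: go right to elm.
      elm is a leaf — visit elm.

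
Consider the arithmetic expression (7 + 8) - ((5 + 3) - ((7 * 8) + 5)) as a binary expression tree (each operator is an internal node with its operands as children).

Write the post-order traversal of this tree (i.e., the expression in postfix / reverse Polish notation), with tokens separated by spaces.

7 8 + 5 3 + 7 8 * 5 + - -

Post-order on an expression tree gives postfix notation: for each operator, emit left operand, right operand, then the operator.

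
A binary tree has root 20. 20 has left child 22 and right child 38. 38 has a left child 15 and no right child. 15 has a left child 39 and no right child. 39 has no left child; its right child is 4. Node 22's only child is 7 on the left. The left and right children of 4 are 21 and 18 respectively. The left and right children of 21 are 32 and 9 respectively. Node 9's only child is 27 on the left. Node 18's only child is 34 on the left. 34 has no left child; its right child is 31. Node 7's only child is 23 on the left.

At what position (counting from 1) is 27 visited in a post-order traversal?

5

Post-order visits the left subtree, then the right subtree, then the node.
At 20: go left to 22.
  At 22: go left to 7.
    At 7: go left to 23.
      23 is a leaf — visit 23.
    At 7: no right child.
    Visit 7.
  At 22: no right child.
  Visit 22.
At 20: go right to 38.
  At 38: go left to 15.
    At 15: go left to 39.
      At 39: no left child.
      At 39: go right to 4.
        At 4: go left to 21.
          At 21: go left to 32.
            32 is a leaf — visit 32.
          At 21: go right to 9.
            At 9: go left to 27.
              27 is a leaf — visit 27.
            At 9: no right child.
            Visit 9.
          Visit 21.
        At 4: go right to 18.
          At 18: go left to 34.
            At 34: no left child.
            At 34: go right to 31.
              31 is a leaf — visit 31.
            Visit 34.
          At 18: no right child.
          Visit 18.
        Visit 4.
      Visit 39.
    At 15: no right child.
    Visit 15.
  At 38: no right child.
  Visit 38.
Visit 20.
Full post-order sequence: 23, 7, 22, 32, 27, 9, 21, 31, 34, 18, 4, 39, 15, 38, 20.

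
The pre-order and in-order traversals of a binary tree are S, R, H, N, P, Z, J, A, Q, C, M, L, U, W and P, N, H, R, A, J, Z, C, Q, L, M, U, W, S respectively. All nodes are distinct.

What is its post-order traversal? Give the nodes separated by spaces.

P N H A J C L W U M Q Z R S

The first element of pre-order is the root; it splits in-order into left and right subtrees.
Root S: left subtree has 13 nodes {P, N, H, R, A, J, Z, C, Q, L, M, U, W}, right has 0 { }.
  Root R: left subtree has 3 nodes {P, N, H}, right has 9 {A, J, Z, C, Q, L, M, U, W}.
    Root H: left subtree has 2 nodes {P, N}, right has 0 { }.
      Root N: left subtree has 1 node {P}, right has 0 { }.
    Root Z: left subtree has 2 nodes {A, J}, right has 6 {C, Q, L, M, U, W}.
      Root J: left subtree has 1 node {A}, right has 0 { }.
      Root Q: left subtree has 1 node {C}, right has 4 {L, M, U, W}.
        Root M: left subtree has 1 node {L}, right has 2 {U, W}.
          Root U: left subtree has 0 nodes { }, right has 1 {W}.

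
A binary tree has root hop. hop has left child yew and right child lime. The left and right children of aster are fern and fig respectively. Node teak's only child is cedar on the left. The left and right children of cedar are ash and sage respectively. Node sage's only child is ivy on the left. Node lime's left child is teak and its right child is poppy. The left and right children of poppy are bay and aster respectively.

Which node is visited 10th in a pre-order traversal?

Pre-order visits the node, then its left subtree, then its right subtree.
Visit hop.
At hop: go left to yew.
  yew is a leaf — visit yew.
At hop: go right to lime.
  Visit lime.
  At lime: go left to teak.
    Visit teak.
    At teak: go left to cedar.
      Visit cedar.
      At cedar: go left to ash.
        ash is a leaf — visit ash.
      At cedar: go right to sage.
        Visit sage.
        At sage: go left to ivy.
          ivy is a leaf — visit ivy.
        At sage: no right child.
    At teak: no right child.
  At lime: go right to poppy.
    Visit poppy.
    At poppy: go left to bay.
      bay is a leaf — visit bay.
    At poppy: go right to aster.
      Visit aster.
      At aster: go left to fern.
        fern is a leaf — visit fern.
      At aster: go right to fig.
        fig is a leaf — visit fig.
Full pre-order sequence: hop, yew, lime, teak, cedar, ash, sage, ivy, poppy, bay, aster, fern, fig.

bay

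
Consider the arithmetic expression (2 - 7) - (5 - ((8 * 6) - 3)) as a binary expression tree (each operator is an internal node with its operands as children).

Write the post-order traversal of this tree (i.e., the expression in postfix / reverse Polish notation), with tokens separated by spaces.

Post-order on an expression tree gives postfix notation: for each operator, emit left operand, right operand, then the operator.

2 7 - 5 8 6 * 3 - - -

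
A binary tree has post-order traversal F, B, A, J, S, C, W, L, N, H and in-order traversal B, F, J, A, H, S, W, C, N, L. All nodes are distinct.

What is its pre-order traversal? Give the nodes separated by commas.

H, J, B, F, A, N, W, S, C, L

The last element of post-order is the root; it splits in-order into left and right subtrees.
Root H: left subtree has 4 nodes {B, F, J, A}, right has 5 {S, W, C, N, L}.
  Root J: left subtree has 2 nodes {B, F}, right has 1 {A}.
    Root B: left subtree has 0 nodes { }, right has 1 {F}.
  Root N: left subtree has 3 nodes {S, W, C}, right has 1 {L}.
    Root W: left subtree has 1 node {S}, right has 1 {C}.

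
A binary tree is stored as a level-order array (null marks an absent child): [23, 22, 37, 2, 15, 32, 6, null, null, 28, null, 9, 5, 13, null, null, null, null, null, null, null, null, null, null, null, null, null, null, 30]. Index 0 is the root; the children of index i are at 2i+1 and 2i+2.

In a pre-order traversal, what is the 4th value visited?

Pre-order visits the node, then its left subtree, then its right subtree.
Visit 23.
At 23: go left to 22.
  Visit 22.
  At 22: go left to 2.
    2 is a leaf — visit 2.
  At 22: go right to 15.
    Visit 15.
    At 15: go left to 28.
      28 is a leaf — visit 28.
    At 15: no right child.
At 23: go right to 37.
  Visit 37.
  At 37: go left to 32.
    Visit 32.
    At 32: go left to 9.
      9 is a leaf — visit 9.
    At 32: go right to 5.
      5 is a leaf — visit 5.
  At 37: go right to 6.
    Visit 6.
    At 6: go left to 13.
      Visit 13.
      At 13: no left child.
      At 13: go right to 30.
        30 is a leaf — visit 30.
    At 6: no right child.
Full pre-order sequence: 23, 22, 2, 15, 28, 37, 32, 9, 5, 6, 13, 30.

15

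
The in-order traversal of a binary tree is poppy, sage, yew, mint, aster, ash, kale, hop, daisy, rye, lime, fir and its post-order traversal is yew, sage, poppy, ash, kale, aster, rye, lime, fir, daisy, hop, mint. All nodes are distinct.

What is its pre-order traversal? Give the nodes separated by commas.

mint, poppy, sage, yew, hop, aster, kale, ash, daisy, fir, lime, rye

The last element of post-order is the root; it splits in-order into left and right subtrees.
Root mint: left subtree has 3 nodes {poppy, sage, yew}, right has 8 {aster, ash, kale, hop, daisy, rye, lime, fir}.
  Root poppy: left subtree has 0 nodes { }, right has 2 {sage, yew}.
    Root sage: left subtree has 0 nodes { }, right has 1 {yew}.
  Root hop: left subtree has 3 nodes {aster, ash, kale}, right has 4 {daisy, rye, lime, fir}.
    Root aster: left subtree has 0 nodes { }, right has 2 {ash, kale}.
      Root kale: left subtree has 1 node {ash}, right has 0 { }.
    Root daisy: left subtree has 0 nodes { }, right has 3 {rye, lime, fir}.
      Root fir: left subtree has 2 nodes {rye, lime}, right has 0 { }.
        Root lime: left subtree has 1 node {rye}, right has 0 { }.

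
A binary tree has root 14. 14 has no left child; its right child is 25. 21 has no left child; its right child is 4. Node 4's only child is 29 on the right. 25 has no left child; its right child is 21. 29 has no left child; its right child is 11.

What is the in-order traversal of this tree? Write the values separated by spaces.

In-order visits the left subtree, then the node, then the right subtree.
At 14: no left child.
Visit 14.
At 14: go right to 25.
  At 25: no left child.
  Visit 25.
  At 25: go right to 21.
    At 21: no left child.
    Visit 21.
    At 21: go right to 4.
      At 4: no left child.
      Visit 4.
      At 4: go right to 29.
        At 29: no left child.
        Visit 29.
        At 29: go right to 11.
          11 is a leaf — visit 11.

14 25 21 4 29 11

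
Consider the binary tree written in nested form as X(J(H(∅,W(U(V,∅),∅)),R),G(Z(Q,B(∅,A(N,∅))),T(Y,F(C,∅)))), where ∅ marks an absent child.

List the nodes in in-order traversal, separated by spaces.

H V U W J R X Q Z B N A G Y T C F

In-order visits the left subtree, then the node, then the right subtree.
At X: go left to J.
  At J: go left to H.
    At H: no left child.
    Visit H.
    At H: go right to W.
      At W: go left to U.
        At U: go left to V.
          V is a leaf — visit V.
        Visit U.
        At U: no right child.
      Visit W.
      At W: no right child.
  Visit J.
  At J: go right to R.
    R is a leaf — visit R.
Visit X.
At X: go right to G.
  At G: go left to Z.
    At Z: go left to Q.
      Q is a leaf — visit Q.
    Visit Z.
    At Z: go right to B.
      At B: no left child.
      Visit B.
      At B: go right to A.
        At A: go left to N.
          N is a leaf — visit N.
        Visit A.
        At A: no right child.
  Visit G.
  At G: go right to T.
    At T: go left to Y.
      Y is a leaf — visit Y.
    Visit T.
    At T: go right to F.
      At F: go left to C.
        C is a leaf — visit C.
      Visit F.
      At F: no right child.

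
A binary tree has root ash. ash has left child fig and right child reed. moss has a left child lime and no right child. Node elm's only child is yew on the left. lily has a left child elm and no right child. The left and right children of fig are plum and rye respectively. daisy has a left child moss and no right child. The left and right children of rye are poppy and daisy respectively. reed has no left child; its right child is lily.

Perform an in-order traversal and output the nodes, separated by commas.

plum, fig, poppy, rye, lime, moss, daisy, ash, reed, yew, elm, lily

In-order visits the left subtree, then the node, then the right subtree.
At ash: go left to fig.
  At fig: go left to plum.
    plum is a leaf — visit plum.
  Visit fig.
  At fig: go right to rye.
    At rye: go left to poppy.
      poppy is a leaf — visit poppy.
    Visit rye.
    At rye: go right to daisy.
      At daisy: go left to moss.
        At moss: go left to lime.
          lime is a leaf — visit lime.
        Visit moss.
        At moss: no right child.
      Visit daisy.
      At daisy: no right child.
Visit ash.
At ash: go right to reed.
  At reed: no left child.
  Visit reed.
  At reed: go right to lily.
    At lily: go left to elm.
      At elm: go left to yew.
        yew is a leaf — visit yew.
      Visit elm.
      At elm: no right child.
    Visit lily.
    At lily: no right child.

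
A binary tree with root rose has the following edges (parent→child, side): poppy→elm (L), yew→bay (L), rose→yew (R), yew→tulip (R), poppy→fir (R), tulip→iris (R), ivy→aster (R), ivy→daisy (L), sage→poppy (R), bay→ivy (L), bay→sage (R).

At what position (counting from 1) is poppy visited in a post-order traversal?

Post-order visits the left subtree, then the right subtree, then the node.
At rose: no left child.
At rose: go right to yew.
  At yew: go left to bay.
    At bay: go left to ivy.
      At ivy: go left to daisy.
        daisy is a leaf — visit daisy.
      At ivy: go right to aster.
        aster is a leaf — visit aster.
      Visit ivy.
    At bay: go right to sage.
      At sage: no left child.
      At sage: go right to poppy.
        At poppy: go left to elm.
          elm is a leaf — visit elm.
        At poppy: go right to fir.
          fir is a leaf — visit fir.
        Visit poppy.
      Visit sage.
    Visit bay.
  At yew: go right to tulip.
    At tulip: no left child.
    At tulip: go right to iris.
      iris is a leaf — visit iris.
    Visit tulip.
  Visit yew.
Visit rose.
Full post-order sequence: daisy, aster, ivy, elm, fir, poppy, sage, bay, iris, tulip, yew, rose.

6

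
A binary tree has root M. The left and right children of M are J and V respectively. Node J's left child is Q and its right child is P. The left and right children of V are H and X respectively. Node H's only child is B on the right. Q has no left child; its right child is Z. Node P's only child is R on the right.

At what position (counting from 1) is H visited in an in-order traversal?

In-order visits the left subtree, then the node, then the right subtree.
At M: go left to J.
  At J: go left to Q.
    At Q: no left child.
    Visit Q.
    At Q: go right to Z.
      Z is a leaf — visit Z.
  Visit J.
  At J: go right to P.
    At P: no left child.
    Visit P.
    At P: go right to R.
      R is a leaf — visit R.
Visit M.
At M: go right to V.
  At V: go left to H.
    At H: no left child.
    Visit H.
    At H: go right to B.
      B is a leaf — visit B.
  Visit V.
  At V: go right to X.
    X is a leaf — visit X.
Full in-order sequence: Q, Z, J, P, R, M, H, B, V, X.

7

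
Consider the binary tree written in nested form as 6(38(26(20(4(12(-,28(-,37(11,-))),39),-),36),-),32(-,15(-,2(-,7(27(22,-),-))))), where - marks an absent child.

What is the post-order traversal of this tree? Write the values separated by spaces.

11 37 28 12 39 4 20 36 26 38 22 27 7 2 15 32 6

Post-order visits the left subtree, then the right subtree, then the node.
At 6: go left to 38.
  At 38: go left to 26.
    At 26: go left to 20.
      At 20: go left to 4.
        At 4: go left to 12.
          At 12: no left child.
          At 12: go right to 28.
            At 28: no left child.
            At 28: go right to 37.
              At 37: go left to 11.
                11 is a leaf — visit 11.
              At 37: no right child.
              Visit 37.
            Visit 28.
          Visit 12.
        At 4: go right to 39.
          39 is a leaf — visit 39.
        Visit 4.
      At 20: no right child.
      Visit 20.
    At 26: go right to 36.
      36 is a leaf — visit 36.
    Visit 26.
  At 38: no right child.
  Visit 38.
At 6: go right to 32.
  At 32: no left child.
  At 32: go right to 15.
    At 15: no left child.
    At 15: go right to 2.
      At 2: no left child.
      At 2: go right to 7.
        At 7: go left to 27.
          At 27: go left to 22.
            22 is a leaf — visit 22.
          At 27: no right child.
          Visit 27.
        At 7: no right child.
        Visit 7.
      Visit 2.
    Visit 15.
  Visit 32.
Visit 6.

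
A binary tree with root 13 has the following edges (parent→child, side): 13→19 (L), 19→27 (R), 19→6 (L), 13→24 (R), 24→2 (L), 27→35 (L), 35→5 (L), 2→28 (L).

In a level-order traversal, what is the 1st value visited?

Level-order visits nodes level by level from the root, left to right within each level.
Level 0: 13
Level 1: 19, 24
Level 2: 6, 27, 2
Level 3: 35, 28
Level 4: 5
Full level-order sequence: 13, 19, 24, 6, 27, 2, 35, 28, 5.

13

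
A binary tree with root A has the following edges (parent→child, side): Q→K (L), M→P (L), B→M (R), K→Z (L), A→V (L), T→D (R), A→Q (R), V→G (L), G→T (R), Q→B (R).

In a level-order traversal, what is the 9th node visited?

Level-order visits nodes level by level from the root, left to right within each level.
Level 0: A
Level 1: V, Q
Level 2: G, K, B
Level 3: T, Z, M
Level 4: D, P
Full level-order sequence: A, V, Q, G, K, B, T, Z, M, D, P.

M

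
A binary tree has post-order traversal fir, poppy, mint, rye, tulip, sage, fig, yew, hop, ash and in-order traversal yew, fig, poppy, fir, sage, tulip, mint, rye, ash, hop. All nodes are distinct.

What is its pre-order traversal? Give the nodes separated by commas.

The last element of post-order is the root; it splits in-order into left and right subtrees.
Root ash: left subtree has 8 nodes {yew, fig, poppy, fir, sage, tulip, mint, rye}, right has 1 {hop}.
  Root yew: left subtree has 0 nodes { }, right has 7 {fig, poppy, fir, sage, tulip, mint, rye}.
    Root fig: left subtree has 0 nodes { }, right has 6 {poppy, fir, sage, tulip, mint, rye}.
      Root sage: left subtree has 2 nodes {poppy, fir}, right has 3 {tulip, mint, rye}.
        Root poppy: left subtree has 0 nodes { }, right has 1 {fir}.
        Root tulip: left subtree has 0 nodes { }, right has 2 {mint, rye}.
          Root rye: left subtree has 1 node {mint}, right has 0 { }.

ash, yew, fig, sage, poppy, fir, tulip, rye, mint, hop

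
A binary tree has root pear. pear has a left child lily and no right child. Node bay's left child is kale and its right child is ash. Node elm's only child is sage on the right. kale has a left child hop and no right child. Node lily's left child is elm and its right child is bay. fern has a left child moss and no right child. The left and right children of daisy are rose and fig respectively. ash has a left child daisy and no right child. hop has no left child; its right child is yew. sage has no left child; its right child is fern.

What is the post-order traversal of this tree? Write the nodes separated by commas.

moss, fern, sage, elm, yew, hop, kale, rose, fig, daisy, ash, bay, lily, pear

Post-order visits the left subtree, then the right subtree, then the node.
At pear: go left to lily.
  At lily: go left to elm.
    At elm: no left child.
    At elm: go right to sage.
      At sage: no left child.
      At sage: go right to fern.
        At fern: go left to moss.
          moss is a leaf — visit moss.
        At fern: no right child.
        Visit fern.
      Visit sage.
    Visit elm.
  At lily: go right to bay.
    At bay: go left to kale.
      At kale: go left to hop.
        At hop: no left child.
        At hop: go right to yew.
          yew is a leaf — visit yew.
        Visit hop.
      At kale: no right child.
      Visit kale.
    At bay: go right to ash.
      At ash: go left to daisy.
        At daisy: go left to rose.
          rose is a leaf — visit rose.
        At daisy: go right to fig.
          fig is a leaf — visit fig.
        Visit daisy.
      At ash: no right child.
      Visit ash.
    Visit bay.
  Visit lily.
At pear: no right child.
Visit pear.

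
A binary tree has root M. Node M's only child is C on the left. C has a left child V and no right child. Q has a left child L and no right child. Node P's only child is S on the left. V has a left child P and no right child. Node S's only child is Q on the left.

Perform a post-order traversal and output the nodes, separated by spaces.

L Q S P V C M

Post-order visits the left subtree, then the right subtree, then the node.
At M: go left to C.
  At C: go left to V.
    At V: go left to P.
      At P: go left to S.
        At S: go left to Q.
          At Q: go left to L.
            L is a leaf — visit L.
          At Q: no right child.
          Visit Q.
        At S: no right child.
        Visit S.
      At P: no right child.
      Visit P.
    At V: no right child.
    Visit V.
  At C: no right child.
  Visit C.
At M: no right child.
Visit M.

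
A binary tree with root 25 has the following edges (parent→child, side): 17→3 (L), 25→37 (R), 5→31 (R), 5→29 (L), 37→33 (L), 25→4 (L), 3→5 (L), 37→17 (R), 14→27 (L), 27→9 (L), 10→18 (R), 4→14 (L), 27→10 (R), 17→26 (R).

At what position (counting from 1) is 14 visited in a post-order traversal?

Post-order visits the left subtree, then the right subtree, then the node.
At 25: go left to 4.
  At 4: go left to 14.
    At 14: go left to 27.
      At 27: go left to 9.
        9 is a leaf — visit 9.
      At 27: go right to 10.
        At 10: no left child.
        At 10: go right to 18.
          18 is a leaf — visit 18.
        Visit 10.
      Visit 27.
    At 14: no right child.
    Visit 14.
  At 4: no right child.
  Visit 4.
At 25: go right to 37.
  At 37: go left to 33.
    33 is a leaf — visit 33.
  At 37: go right to 17.
    At 17: go left to 3.
      At 3: go left to 5.
        At 5: go left to 29.
          29 is a leaf — visit 29.
        At 5: go right to 31.
          31 is a leaf — visit 31.
        Visit 5.
      At 3: no right child.
      Visit 3.
    At 17: go right to 26.
      26 is a leaf — visit 26.
    Visit 17.
  Visit 37.
Visit 25.
Full post-order sequence: 9, 18, 10, 27, 14, 4, 33, 29, 31, 5, 3, 26, 17, 37, 25.

5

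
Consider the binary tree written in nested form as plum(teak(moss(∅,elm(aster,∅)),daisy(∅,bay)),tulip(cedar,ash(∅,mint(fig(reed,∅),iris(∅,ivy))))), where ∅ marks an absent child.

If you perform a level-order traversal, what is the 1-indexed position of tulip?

3

Level-order visits nodes level by level from the root, left to right within each level.
Level 0: plum
Level 1: teak, tulip
Level 2: moss, daisy, cedar, ash
Level 3: elm, bay, mint
Level 4: aster, fig, iris
Level 5: reed, ivy
Full level-order sequence: plum, teak, tulip, moss, daisy, cedar, ash, elm, bay, mint, aster, fig, iris, reed, ivy.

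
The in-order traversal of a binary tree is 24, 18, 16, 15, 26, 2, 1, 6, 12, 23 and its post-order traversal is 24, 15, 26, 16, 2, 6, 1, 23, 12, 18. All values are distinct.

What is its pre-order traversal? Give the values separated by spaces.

The last element of post-order is the root; it splits in-order into left and right subtrees.
Root 18: left subtree has 1 node {24}, right has 8 {16, 15, 26, 2, 1, 6, 12, 23}.
  Root 12: left subtree has 6 nodes {16, 15, 26, 2, 1, 6}, right has 1 {23}.
    Root 1: left subtree has 4 nodes {16, 15, 26, 2}, right has 1 {6}.
      Root 2: left subtree has 3 nodes {16, 15, 26}, right has 0 { }.
        Root 16: left subtree has 0 nodes { }, right has 2 {15, 26}.
          Root 26: left subtree has 1 node {15}, right has 0 { }.

18 24 12 1 2 16 26 15 6 23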